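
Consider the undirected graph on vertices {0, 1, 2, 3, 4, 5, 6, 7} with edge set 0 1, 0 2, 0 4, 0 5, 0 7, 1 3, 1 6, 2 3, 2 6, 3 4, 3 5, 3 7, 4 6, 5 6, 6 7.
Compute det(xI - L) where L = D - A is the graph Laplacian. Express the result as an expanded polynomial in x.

x^8 - 30x^7 + 375x^6 - 2540x^5 + 10095x^4 - 23598x^3 + 30105x^2 - 16200x

Reading degrees in the order [0, 1, 2, 3, 4, 5, 6, 7] gives [5, 3, 3, 5, 3, 3, 5, 3]; set D = diag(5, 3, 3, 5, 3, 3, 5, 3) and form L = D - A. L has integer entries, so p(x) = det(xI - L) has integer coefficients. Expanding the determinant yields x^8 - 30x^7 + 375x^6 - 2540x^5 + 10095x^4 - 23598x^3 + 30105x^2 - 16200x. The coefficient of x^7 equals -trace(L) = -30, matching the sum of degrees. There is one zero in the spectrum, matching the 1 component.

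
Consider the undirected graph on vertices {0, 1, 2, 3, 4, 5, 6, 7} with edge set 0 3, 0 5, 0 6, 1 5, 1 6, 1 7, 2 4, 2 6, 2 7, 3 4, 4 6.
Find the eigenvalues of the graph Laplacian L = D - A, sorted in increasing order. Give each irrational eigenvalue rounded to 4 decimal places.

Reading degrees in the order [0, 1, 2, 3, 4, 5, 6, 7] gives [3, 3, 3, 2, 3, 2, 4, 2]; set D = diag(3, 3, 3, 2, 3, 2, 4, 2) and form L = D - A. The multiplicity of 0 as a Laplacian eigenvalue equals the number of connected components. The single zero eigenvalue shows the graph is connected. The eigenvalues sum to 22, which equals trace(L) = 2|E|.

[0, 1.1206, 1.2841, 2.5168, 3.3473, 3.4366, 4.5321, 5.7625]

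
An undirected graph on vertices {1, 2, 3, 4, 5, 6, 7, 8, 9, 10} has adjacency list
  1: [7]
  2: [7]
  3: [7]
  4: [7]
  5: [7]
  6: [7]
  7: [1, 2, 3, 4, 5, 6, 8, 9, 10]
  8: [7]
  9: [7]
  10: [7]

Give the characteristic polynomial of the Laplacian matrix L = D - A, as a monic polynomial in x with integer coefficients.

Reading degrees in the order [1, 2, 3, 4, 5, 6, 7, 8, 9, 10] gives [1, 1, 1, 1, 1, 1, 9, 1, 1, 1]; set D = diag(1, 1, 1, 1, 1, 1, 9, 1, 1, 1) and form L = D - A. The eigenvalues of L are [0, 1, 1, 1, 1, 1, 1, 1, 1, 10]; the characteristic polynomial is the product of (x - lambda_i), which multiplies out to x^10 - 18x^9 + 108x^8 - 336x^7 + 630x^6 - 756x^5 + 588x^4 - 288x^3 + 81x^2 - 10x. The constant term is 0 because L is singular (the all-ones vector lies in its kernel). By the matrix-tree theorem the graph has (1/10) * product of the nonzero eigenvalues = 1 spanning tree.

x^10 - 18x^9 + 108x^8 - 336x^7 + 630x^6 - 756x^5 + 588x^4 - 288x^3 + 81x^2 - 10x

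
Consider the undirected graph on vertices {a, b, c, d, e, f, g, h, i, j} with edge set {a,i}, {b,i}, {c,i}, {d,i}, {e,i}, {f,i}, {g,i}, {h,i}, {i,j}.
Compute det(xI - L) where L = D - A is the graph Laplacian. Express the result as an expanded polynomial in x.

x^10 - 18x^9 + 108x^8 - 336x^7 + 630x^6 - 756x^5 + 588x^4 - 288x^3 + 81x^2 - 10x

With the vertex order [a, b, c, d, e, f, g, h, i, j], the degrees are [1, 1, 1, 1, 1, 1, 1, 1, 9, 1], giving D = diag(1, 1, 1, 1, 1, 1, 1, 1, 9, 1) and L = D - A. The eigenvalues of L are [0, 1, 1, 1, 1, 1, 1, 1, 1, 10]; the characteristic polynomial is the product of (x - lambda_i), which multiplies out to x^10 - 18x^9 + 108x^8 - 336x^7 + 630x^6 - 756x^5 + 588x^4 - 288x^3 + 81x^2 - 10x. The coefficient of x^9 equals -trace(L) = -18, matching the sum of degrees. The largest eigenvalue, 10, is at most the vertex count 10.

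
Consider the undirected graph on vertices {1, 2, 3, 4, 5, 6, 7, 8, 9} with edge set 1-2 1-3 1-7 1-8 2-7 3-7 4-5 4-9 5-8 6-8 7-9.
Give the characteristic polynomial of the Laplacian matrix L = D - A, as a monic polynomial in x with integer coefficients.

x^9 - 22x^8 + 200x^7 - 974x^6 + 2755x^5 - 4586x^4 + 4332x^3 - 2094x^2 + 396x

Reading degrees in the order [1, 2, 3, 4, 5, 6, 7, 8, 9] gives [4, 2, 2, 2, 2, 1, 4, 3, 2]; set D = diag(4, 2, 2, 2, 2, 1, 4, 3, 2) and form L = D - A. L has integer entries, so p(x) = det(xI - L) has integer coefficients. Expanding the determinant yields x^9 - 22x^8 + 200x^7 - 974x^6 + 2755x^5 - 4586x^4 + 4332x^3 - 2094x^2 + 396x. Since p(0) = det(-L) = 0, x divides p(x). The largest eigenvalue, 5.4495, is at most the vertex count 9. The eigenvalues sum to 22, which equals trace(L) = 2|E|.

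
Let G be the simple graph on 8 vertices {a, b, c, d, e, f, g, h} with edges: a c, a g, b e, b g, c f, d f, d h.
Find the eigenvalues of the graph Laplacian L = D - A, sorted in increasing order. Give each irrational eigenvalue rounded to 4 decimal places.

With the vertex order [a, b, c, d, e, f, g, h], the degrees are [2, 2, 2, 2, 1, 2, 2, 1], giving D = diag(2, 2, 2, 2, 1, 2, 2, 1) and L = D - A. L is symmetric positive semidefinite, so every eigenvalue is real and nonnegative. The single zero eigenvalue shows the graph is connected.

[0, 0.1522, 0.5858, 1.2346, 2, 2.7654, 3.4142, 3.8478]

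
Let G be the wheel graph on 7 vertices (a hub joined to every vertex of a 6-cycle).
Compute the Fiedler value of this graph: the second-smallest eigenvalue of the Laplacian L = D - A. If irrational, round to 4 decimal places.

2

The graph has 7 vertices and degree multiset [6, 3, 3, 3, 3, 3, 3]; D is the diagonal matrix of degrees and L = D - A. The sorted Laplacian eigenvalues are [0, 2, 2, 4, 4, 5, 7]; the algebraic connectivity is the second entry, 2. There is one zero in the spectrum, matching the 1 component. By the matrix-tree theorem the graph has (1/7) * product of the nonzero eigenvalues = 320 spanning trees.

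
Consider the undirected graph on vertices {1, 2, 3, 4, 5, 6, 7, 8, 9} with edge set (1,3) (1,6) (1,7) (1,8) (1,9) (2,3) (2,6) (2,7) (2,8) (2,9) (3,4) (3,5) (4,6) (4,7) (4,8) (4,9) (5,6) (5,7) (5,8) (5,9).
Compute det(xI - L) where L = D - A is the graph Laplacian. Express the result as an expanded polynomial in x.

Reading degrees in the order [1, 2, 3, 4, 5, 6, 7, 8, 9] gives [5, 5, 4, 5, 5, 4, 4, 4, 4]; set D = diag(5, 5, 4, 5, 5, 4, 4, 4, 4) and form L = D - A. L has integer entries, so p(x) = det(xI - L) has integer coefficients. Expanding the determinant yields x^9 - 40x^8 + 690x^7 - 6720x^6 + 40485x^5 - 154704x^4 + 366560x^3 - 492800x^2 + 288000x. The constant term is 0 because L is singular (the all-ones vector lies in its kernel). By the matrix-tree theorem the graph has (1/9) * product of the nonzero eigenvalues = 32000 spanning trees.

x^9 - 40x^8 + 690x^7 - 6720x^6 + 40485x^5 - 154704x^4 + 366560x^3 - 492800x^2 + 288000x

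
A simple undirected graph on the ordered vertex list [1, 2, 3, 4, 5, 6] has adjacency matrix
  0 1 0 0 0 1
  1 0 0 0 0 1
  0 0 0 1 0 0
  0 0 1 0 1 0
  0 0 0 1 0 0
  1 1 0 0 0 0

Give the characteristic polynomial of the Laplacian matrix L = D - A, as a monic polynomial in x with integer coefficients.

With the vertex order [1, 2, 3, 4, 5, 6], the degrees are [2, 2, 1, 2, 1, 2], giving D = diag(2, 2, 1, 2, 1, 2) and L = D - A. Computing det(xI - L) by cofactor expansion (or equivalently via sum-over-permutations) gives x^6 - 10x^5 + 36x^4 - 54x^3 + 27x^2. The constant term is 0 because L is singular (the all-ones vector lies in its kernel). There are 2 zeros in the spectrum, matching the 2 components.

x^6 - 10x^5 + 36x^4 - 54x^3 + 27x^2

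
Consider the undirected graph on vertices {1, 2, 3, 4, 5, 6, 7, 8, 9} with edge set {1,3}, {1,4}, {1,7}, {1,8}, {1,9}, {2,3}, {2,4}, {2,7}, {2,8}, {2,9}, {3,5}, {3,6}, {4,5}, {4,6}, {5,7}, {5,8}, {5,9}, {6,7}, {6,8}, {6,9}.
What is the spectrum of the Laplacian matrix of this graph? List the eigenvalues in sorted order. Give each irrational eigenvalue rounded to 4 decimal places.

Reading degrees in the order [1, 2, 3, 4, 5, 6, 7, 8, 9] gives [5, 5, 4, 4, 5, 5, 4, 4, 4]; set D = diag(5, 5, 4, 4, 5, 5, 4, 4, 4) and form L = D - A. The multiplicity of 0 as a Laplacian eigenvalue equals the number of connected components. The single zero eigenvalue shows the graph is connected. There is one zero in the spectrum, matching the 1 component.

[0, 4, 4, 4, 4, 5, 5, 5, 9]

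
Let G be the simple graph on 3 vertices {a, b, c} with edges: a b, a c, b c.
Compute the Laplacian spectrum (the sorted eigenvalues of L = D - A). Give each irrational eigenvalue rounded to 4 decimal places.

[0, 3, 3]

Each diagonal entry of L is the vertex degree and each off-diagonal entry is -1 where an edge is present, 0 otherwise; in the order [a, b, c] the diagonal is [2, 2, 2]. L is symmetric positive semidefinite, so every eigenvalue is real and nonnegative. The single zero eigenvalue shows the graph is connected. The eigenvalues sum to 6, which equals trace(L) = 2|E|. By the matrix-tree theorem the graph has (1/3) * product of the nonzero eigenvalues = 3 spanning trees.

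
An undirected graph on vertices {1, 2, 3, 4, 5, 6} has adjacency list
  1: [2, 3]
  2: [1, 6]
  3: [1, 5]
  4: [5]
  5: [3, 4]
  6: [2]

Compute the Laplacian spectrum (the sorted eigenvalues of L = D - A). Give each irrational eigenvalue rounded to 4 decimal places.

[0, 0.2679, 1, 2, 3, 3.7321]

With the vertex order [1, 2, 3, 4, 5, 6], the degrees are [2, 2, 2, 1, 2, 1], giving D = diag(2, 2, 2, 1, 2, 1) and L = D - A. L is symmetric positive semidefinite, so every eigenvalue is real and nonnegative. The largest eigenvalue, 3.7321, is at most the vertex count 6. The eigenvalues sum to 10, which equals trace(L) = 2|E|.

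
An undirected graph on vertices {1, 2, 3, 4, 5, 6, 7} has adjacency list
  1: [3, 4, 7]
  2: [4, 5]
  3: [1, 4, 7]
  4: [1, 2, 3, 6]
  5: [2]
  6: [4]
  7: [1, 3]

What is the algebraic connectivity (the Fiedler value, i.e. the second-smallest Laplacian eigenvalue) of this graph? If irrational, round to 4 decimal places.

Each diagonal entry of L is the vertex degree and each off-diagonal entry is -1 where an edge is present, 0 otherwise; in the order [1, 2, 3, 4, 5, 6, 7] the diagonal is [3, 2, 3, 4, 1, 1, 2]. Computing the eigenvalues of L and sorting gives [0, 0.4330, 0.8510, 2.3024, 3.1129, 4, 5.3006]. The Fiedler value lambda_2 = 0.4330 is strictly positive, so the graph is connected. The largest eigenvalue, 5.3006, is at most the vertex count 7. There is one zero in the spectrum, matching the 1 component.

0.4330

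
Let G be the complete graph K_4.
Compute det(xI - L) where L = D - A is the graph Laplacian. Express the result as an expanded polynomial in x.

The graph has 4 vertices and degree multiset [3, 3, 3, 3]; D is the diagonal matrix of degrees and L = D - A. Computing det(xI - L) by cofactor expansion (or equivalently via sum-over-permutations) gives x^4 - 12x^3 + 48x^2 - 64x. Since p(0) = det(-L) = 0, x divides p(x). The largest eigenvalue, 4, is at most the vertex count 4.

x^4 - 12x^3 + 48x^2 - 64x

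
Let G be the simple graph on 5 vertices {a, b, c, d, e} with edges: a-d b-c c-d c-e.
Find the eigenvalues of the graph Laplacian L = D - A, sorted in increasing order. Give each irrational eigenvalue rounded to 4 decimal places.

[0, 0.5188, 1, 2.3111, 4.1701]

Reading degrees in the order [a, b, c, d, e] gives [1, 1, 3, 2, 1]; set D = diag(1, 1, 3, 2, 1) and form L = D - A. Diagonalising L (or applying a numerical eigensolver to the 5x5 matrix) gives the spectrum above. The single zero eigenvalue shows the graph is connected. There is one zero in the spectrum, matching the 1 component.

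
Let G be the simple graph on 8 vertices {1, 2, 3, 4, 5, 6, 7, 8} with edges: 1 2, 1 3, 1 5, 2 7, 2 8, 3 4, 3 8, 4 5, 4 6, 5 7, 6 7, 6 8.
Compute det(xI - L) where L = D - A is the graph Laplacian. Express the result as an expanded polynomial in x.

Each diagonal entry of L is the vertex degree and each off-diagonal entry is -1 where an edge is present, 0 otherwise; in the order [1, 2, 3, 4, 5, 6, 7, 8] the diagonal is [3, 3, 3, 3, 3, 3, 3, 3]. Computing det(xI - L) by cofactor expansion (or equivalently via sum-over-permutations) gives x^8 - 24x^7 + 240x^6 - 1296x^5 + 4080x^4 - 7488x^3 + 7424x^2 - 3072x. The coefficient of x^7 equals -trace(L) = -24, matching the sum of degrees.

x^8 - 24x^7 + 240x^6 - 1296x^5 + 4080x^4 - 7488x^3 + 7424x^2 - 3072x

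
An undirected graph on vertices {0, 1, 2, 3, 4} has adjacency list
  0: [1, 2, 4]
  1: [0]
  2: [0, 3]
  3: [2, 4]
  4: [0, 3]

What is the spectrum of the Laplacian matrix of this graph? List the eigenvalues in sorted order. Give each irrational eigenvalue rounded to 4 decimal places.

[0, 0.8299, 2, 2.6889, 4.4812]

With the vertex order [0, 1, 2, 3, 4], the degrees are [3, 1, 2, 2, 2], giving D = diag(3, 1, 2, 2, 2) and L = D - A. Diagonalising L (or applying a numerical eigensolver to the 5x5 matrix) gives the spectrum above. There is one zero in the spectrum, matching the 1 component.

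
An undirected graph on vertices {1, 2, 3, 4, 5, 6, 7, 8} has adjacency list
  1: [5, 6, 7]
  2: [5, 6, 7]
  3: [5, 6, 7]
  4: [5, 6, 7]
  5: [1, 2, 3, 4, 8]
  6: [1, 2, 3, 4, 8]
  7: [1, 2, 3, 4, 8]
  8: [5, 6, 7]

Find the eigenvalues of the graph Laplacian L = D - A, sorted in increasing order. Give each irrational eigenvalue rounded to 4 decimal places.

[0, 3, 3, 3, 3, 5, 5, 8]

Each diagonal entry of L is the vertex degree and each off-diagonal entry is -1 where an edge is present, 0 otherwise; in the order [1, 2, 3, 4, 5, 6, 7, 8] the diagonal is [3, 3, 3, 3, 5, 5, 5, 3]. Since every row of L sums to 0, the all-ones vector is in the kernel and 0 is an eigenvalue. The single zero eigenvalue shows the graph is connected. The largest eigenvalue, 8, is at most the vertex count 8. The eigenvalues sum to 30, which equals trace(L) = 2|E|.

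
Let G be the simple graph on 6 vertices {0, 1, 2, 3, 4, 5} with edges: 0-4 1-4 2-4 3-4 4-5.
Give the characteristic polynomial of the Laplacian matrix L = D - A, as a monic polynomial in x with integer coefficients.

Each diagonal entry of L is the vertex degree and each off-diagonal entry is -1 where an edge is present, 0 otherwise; in the order [0, 1, 2, 3, 4, 5] the diagonal is [1, 1, 1, 1, 5, 1]. L has integer entries, so p(x) = det(xI - L) has integer coefficients. Expanding the determinant yields x^6 - 10x^5 + 30x^4 - 40x^3 + 25x^2 - 6x. The coefficient of x^5 equals -trace(L) = -10, matching the sum of degrees. The eigenvalues sum to 10, which equals trace(L) = 2|E|.

x^6 - 10x^5 + 30x^4 - 40x^3 + 25x^2 - 6x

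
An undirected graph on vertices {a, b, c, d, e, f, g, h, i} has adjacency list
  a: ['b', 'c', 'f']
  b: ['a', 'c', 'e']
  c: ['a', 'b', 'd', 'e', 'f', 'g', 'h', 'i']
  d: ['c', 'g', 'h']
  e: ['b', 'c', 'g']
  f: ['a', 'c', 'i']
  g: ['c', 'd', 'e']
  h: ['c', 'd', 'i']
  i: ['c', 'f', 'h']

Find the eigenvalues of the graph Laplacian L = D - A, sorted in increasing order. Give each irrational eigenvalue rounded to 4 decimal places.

[0, 1.5858, 1.5858, 3, 3, 4.4142, 4.4142, 5, 9]

Each diagonal entry of L is the vertex degree and each off-diagonal entry is -1 where an edge is present, 0 otherwise; in the order [a, b, c, d, e, f, g, h, i] the diagonal is [3, 3, 8, 3, 3, 3, 3, 3, 3]. The multiplicity of 0 as a Laplacian eigenvalue equals the number of connected components. By the matrix-tree theorem the graph has (1/9) * product of the nonzero eigenvalues = 2205 spanning trees. The eigenvalues sum to 32, which equals trace(L) = 2|E|.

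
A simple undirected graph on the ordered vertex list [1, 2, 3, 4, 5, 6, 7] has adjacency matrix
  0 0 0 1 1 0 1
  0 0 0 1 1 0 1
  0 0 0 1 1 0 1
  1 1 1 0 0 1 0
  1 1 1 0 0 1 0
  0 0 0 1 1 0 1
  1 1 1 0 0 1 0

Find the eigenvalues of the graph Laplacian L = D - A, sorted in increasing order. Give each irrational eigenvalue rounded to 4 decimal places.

With the vertex order [1, 2, 3, 4, 5, 6, 7], the degrees are [3, 3, 3, 4, 4, 3, 4], giving D = diag(3, 3, 3, 4, 4, 3, 4) and L = D - A. Diagonalising L (or applying a numerical eigensolver to the 7x7 matrix) gives the spectrum above. The single zero eigenvalue shows the graph is connected. The largest eigenvalue, 7, is at most the vertex count 7. There is one zero in the spectrum, matching the 1 component.

[0, 3, 3, 3, 4, 4, 7]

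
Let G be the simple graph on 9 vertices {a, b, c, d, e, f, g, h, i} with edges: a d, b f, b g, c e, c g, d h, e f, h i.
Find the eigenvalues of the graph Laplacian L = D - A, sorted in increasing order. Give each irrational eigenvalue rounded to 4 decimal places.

Each diagonal entry of L is the vertex degree and each off-diagonal entry is -1 where an edge is present, 0 otherwise; in the order [a, b, c, d, e, f, g, h, i] the diagonal is [1, 2, 2, 2, 2, 2, 2, 2, 1]. Diagonalising L (or applying a numerical eigensolver to the 9x9 matrix) gives the spectrum above. The 2 zero eigenvalues correspond to the 2 connected components. The largest eigenvalue, 3.6180, is at most the vertex count 9. The eigenvalues sum to 16, which equals trace(L) = 2|E|.

[0, 0, 0.5858, 1.3820, 1.3820, 2, 3.4142, 3.6180, 3.6180]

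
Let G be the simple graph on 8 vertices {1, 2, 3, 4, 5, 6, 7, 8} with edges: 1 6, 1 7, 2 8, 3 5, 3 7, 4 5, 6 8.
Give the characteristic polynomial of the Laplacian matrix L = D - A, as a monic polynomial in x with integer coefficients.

x^8 - 14x^7 + 78x^6 - 220x^5 + 330x^4 - 252x^3 + 84x^2 - 8x

With the vertex order [1, 2, 3, 4, 5, 6, 7, 8], the degrees are [2, 1, 2, 1, 2, 2, 2, 2], giving D = diag(2, 1, 2, 1, 2, 2, 2, 2) and L = D - A. Computing det(xI - L) by cofactor expansion (or equivalently via sum-over-permutations) gives x^8 - 14x^7 + 78x^6 - 220x^5 + 330x^4 - 252x^3 + 84x^2 - 8x. Since p(0) = det(-L) = 0, x divides p(x). The largest eigenvalue, 3.8478, is at most the vertex count 8.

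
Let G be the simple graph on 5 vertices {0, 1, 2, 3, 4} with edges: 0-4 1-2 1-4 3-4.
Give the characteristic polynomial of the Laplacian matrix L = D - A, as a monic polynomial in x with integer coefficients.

Reading degrees in the order [0, 1, 2, 3, 4] gives [1, 2, 1, 1, 3]; set D = diag(1, 2, 1, 1, 3) and form L = D - A. L has integer entries, so p(x) = det(xI - L) has integer coefficients. Expanding the determinant yields x^5 - 8x^4 + 20x^3 - 18x^2 + 5x. Since p(0) = det(-L) = 0, x divides p(x).

x^5 - 8x^4 + 20x^3 - 18x^2 + 5x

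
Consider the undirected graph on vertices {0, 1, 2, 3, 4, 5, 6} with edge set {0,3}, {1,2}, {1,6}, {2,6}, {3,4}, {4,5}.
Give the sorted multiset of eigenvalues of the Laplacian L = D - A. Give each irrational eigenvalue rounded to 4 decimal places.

With the vertex order [0, 1, 2, 3, 4, 5, 6], the degrees are [1, 2, 2, 2, 2, 1, 2], giving D = diag(1, 2, 2, 2, 2, 1, 2) and L = D - A. Since every row of L sums to 0, the all-ones vector is in the kernel and 0 is an eigenvalue. The 2 zero eigenvalues correspond to the 2 connected components. The eigenvalues sum to 12, which equals trace(L) = 2|E|.

[0, 0, 0.5858, 2, 3, 3, 3.4142]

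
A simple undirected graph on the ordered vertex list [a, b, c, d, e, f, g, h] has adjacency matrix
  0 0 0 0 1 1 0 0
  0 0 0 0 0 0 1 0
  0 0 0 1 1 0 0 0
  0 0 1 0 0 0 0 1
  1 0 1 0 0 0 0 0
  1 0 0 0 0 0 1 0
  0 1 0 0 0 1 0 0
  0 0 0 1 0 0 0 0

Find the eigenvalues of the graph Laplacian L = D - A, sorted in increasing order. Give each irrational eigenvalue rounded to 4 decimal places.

[0, 0.1522, 0.5858, 1.2346, 2, 2.7654, 3.4142, 3.8478]

With the vertex order [a, b, c, d, e, f, g, h], the degrees are [2, 1, 2, 2, 2, 2, 2, 1], giving D = diag(2, 1, 2, 2, 2, 2, 2, 1) and L = D - A. The multiplicity of 0 as a Laplacian eigenvalue equals the number of connected components. The single zero eigenvalue shows the graph is connected. The largest eigenvalue, 3.8478, is at most the vertex count 8.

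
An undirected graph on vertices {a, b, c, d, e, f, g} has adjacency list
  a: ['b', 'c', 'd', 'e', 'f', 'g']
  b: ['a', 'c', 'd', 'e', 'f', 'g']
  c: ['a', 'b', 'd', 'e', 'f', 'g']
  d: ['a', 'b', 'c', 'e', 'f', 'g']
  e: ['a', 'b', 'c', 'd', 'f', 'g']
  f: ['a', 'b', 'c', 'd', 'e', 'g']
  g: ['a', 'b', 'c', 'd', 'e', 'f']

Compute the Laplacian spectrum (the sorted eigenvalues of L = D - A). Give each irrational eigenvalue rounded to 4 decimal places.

[0, 7, 7, 7, 7, 7, 7]

With the vertex order [a, b, c, d, e, f, g], the degrees are [6, 6, 6, 6, 6, 6, 6], giving D = diag(6, 6, 6, 6, 6, 6, 6) and L = D - A. The multiplicity of 0 as a Laplacian eigenvalue equals the number of connected components. The single zero eigenvalue shows the graph is connected. By the matrix-tree theorem the graph has (1/7) * product of the nonzero eigenvalues = 16807 spanning trees. The largest eigenvalue, 7, is at most the vertex count 7.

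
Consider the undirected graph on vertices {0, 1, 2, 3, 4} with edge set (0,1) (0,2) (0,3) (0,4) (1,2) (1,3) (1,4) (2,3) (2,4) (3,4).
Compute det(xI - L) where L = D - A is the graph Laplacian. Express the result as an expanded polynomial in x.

x^5 - 20x^4 + 150x^3 - 500x^2 + 625x

Reading degrees in the order [0, 1, 2, 3, 4] gives [4, 4, 4, 4, 4]; set D = diag(4, 4, 4, 4, 4) and form L = D - A. The eigenvalues of L are [0, 5, 5, 5, 5]; the characteristic polynomial is the product of (x - lambda_i), which multiplies out to x^5 - 20x^4 + 150x^3 - 500x^2 + 625x. The coefficient of x^4 equals -trace(L) = -20, matching the sum of degrees. By the matrix-tree theorem the graph has (1/5) * product of the nonzero eigenvalues = 125 spanning trees. The eigenvalues sum to 20, which equals trace(L) = 2|E|.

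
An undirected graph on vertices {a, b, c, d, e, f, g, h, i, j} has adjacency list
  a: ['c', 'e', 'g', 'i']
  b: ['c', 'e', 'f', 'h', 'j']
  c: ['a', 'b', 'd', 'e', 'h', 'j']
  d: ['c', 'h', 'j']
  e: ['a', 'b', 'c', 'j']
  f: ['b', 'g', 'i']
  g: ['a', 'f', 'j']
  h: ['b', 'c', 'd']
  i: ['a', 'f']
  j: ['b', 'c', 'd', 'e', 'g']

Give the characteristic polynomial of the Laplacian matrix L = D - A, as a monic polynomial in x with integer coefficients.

Reading degrees in the order [a, b, c, d, e, f, g, h, i, j] gives [4, 5, 6, 3, 4, 3, 3, 3, 2, 5]; set D = diag(4, 5, 6, 3, 4, 3, 3, 3, 2, 5) and form L = D - A. L has integer entries, so p(x) = det(xI - L) has integer coefficients. Expanding the determinant yields x^10 - 38x^9 + 624x^8 - 5800x^7 + 33554x^6 - 124968x^5 + 298653x^4 - 439628x^3 + 359233x^2 - 122740x. Since p(0) = det(-L) = 0, x divides p(x). By the matrix-tree theorem the graph has (1/10) * product of the nonzero eigenvalues = 12274 spanning trees.

x^10 - 38x^9 + 624x^8 - 5800x^7 + 33554x^6 - 124968x^5 + 298653x^4 - 439628x^3 + 359233x^2 - 122740x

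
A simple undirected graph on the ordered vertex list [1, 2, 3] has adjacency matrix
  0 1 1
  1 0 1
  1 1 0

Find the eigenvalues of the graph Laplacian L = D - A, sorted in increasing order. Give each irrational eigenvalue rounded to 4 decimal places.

Each diagonal entry of L is the vertex degree and each off-diagonal entry is -1 where an edge is present, 0 otherwise; in the order [1, 2, 3] the diagonal is [2, 2, 2]. Diagonalising L (or applying a numerical eigensolver to the 3x3 matrix) gives the spectrum above.

[0, 3, 3]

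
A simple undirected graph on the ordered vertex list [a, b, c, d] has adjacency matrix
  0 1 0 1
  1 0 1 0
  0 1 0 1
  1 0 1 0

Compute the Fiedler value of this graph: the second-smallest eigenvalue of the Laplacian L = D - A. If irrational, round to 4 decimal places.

2

Reading degrees in the order [a, b, c, d] gives [2, 2, 2, 2]; set D = diag(2, 2, 2, 2) and form L = D - A. The smallest Laplacian eigenvalue is always 0. The next one, lambda_2 = 2, measures how hard the graph is to disconnect: larger values mean better connectivity. There is one zero in the spectrum, matching the 1 component.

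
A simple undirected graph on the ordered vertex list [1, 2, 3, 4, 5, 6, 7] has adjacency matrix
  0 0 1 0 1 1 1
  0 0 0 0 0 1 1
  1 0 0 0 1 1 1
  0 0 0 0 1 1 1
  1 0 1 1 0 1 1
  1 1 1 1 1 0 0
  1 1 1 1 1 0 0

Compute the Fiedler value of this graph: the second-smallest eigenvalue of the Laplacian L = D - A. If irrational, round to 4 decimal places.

With the vertex order [1, 2, 3, 4, 5, 6, 7], the degrees are [4, 2, 4, 3, 5, 5, 5], giving D = diag(4, 2, 4, 3, 5, 5, 5) and L = D - A. The smallest Laplacian eigenvalue is always 0. The next one, lambda_2 = 2, measures how hard the graph is to disconnect: larger values mean better connectivity. There is one zero in the spectrum, matching the 1 component.

2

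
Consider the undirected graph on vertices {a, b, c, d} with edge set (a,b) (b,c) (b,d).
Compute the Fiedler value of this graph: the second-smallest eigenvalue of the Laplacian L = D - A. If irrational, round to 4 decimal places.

Each diagonal entry of L is the vertex degree and each off-diagonal entry is -1 where an edge is present, 0 otherwise; in the order [a, b, c, d] the diagonal is [1, 3, 1, 1]. Computing the eigenvalues of L and sorting gives [0, 1, 1, 4]. The Fiedler value lambda_2 = 1 is strictly positive, so the graph is connected.

1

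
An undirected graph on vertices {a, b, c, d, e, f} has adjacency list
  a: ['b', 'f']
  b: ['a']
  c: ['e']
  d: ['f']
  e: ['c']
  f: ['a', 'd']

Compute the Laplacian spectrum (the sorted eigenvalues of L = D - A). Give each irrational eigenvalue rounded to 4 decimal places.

[0, 0, 0.5858, 2, 2, 3.4142]

Each diagonal entry of L is the vertex degree and each off-diagonal entry is -1 where an edge is present, 0 otherwise; in the order [a, b, c, d, e, f] the diagonal is [2, 1, 1, 1, 1, 2]. The multiplicity of 0 as a Laplacian eigenvalue equals the number of connected components. The 2 zero eigenvalues correspond to the 2 connected components. There are 2 zeros in the spectrum, matching the 2 components.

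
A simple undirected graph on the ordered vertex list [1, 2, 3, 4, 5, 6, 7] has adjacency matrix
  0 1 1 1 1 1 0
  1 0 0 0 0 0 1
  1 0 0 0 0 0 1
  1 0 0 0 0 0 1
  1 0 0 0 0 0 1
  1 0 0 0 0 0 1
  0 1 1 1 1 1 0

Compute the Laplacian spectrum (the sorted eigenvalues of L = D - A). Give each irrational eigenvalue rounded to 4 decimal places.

With the vertex order [1, 2, 3, 4, 5, 6, 7], the degrees are [5, 2, 2, 2, 2, 2, 5], giving D = diag(5, 2, 2, 2, 2, 2, 5) and L = D - A. Diagonalising L (or applying a numerical eigensolver to the 7x7 matrix) gives the spectrum above. The single zero eigenvalue shows the graph is connected. By the matrix-tree theorem the graph has (1/7) * product of the nonzero eigenvalues = 80 spanning trees.

[0, 2, 2, 2, 2, 5, 7]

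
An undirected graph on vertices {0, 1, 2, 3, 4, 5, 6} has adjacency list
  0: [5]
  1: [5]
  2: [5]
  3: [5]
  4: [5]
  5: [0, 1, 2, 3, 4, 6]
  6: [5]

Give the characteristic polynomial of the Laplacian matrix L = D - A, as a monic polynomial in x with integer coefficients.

x^7 - 12x^6 + 45x^5 - 80x^4 + 75x^3 - 36x^2 + 7x

With the vertex order [0, 1, 2, 3, 4, 5, 6], the degrees are [1, 1, 1, 1, 1, 6, 1], giving D = diag(1, 1, 1, 1, 1, 6, 1) and L = D - A. L has integer entries, so p(x) = det(xI - L) has integer coefficients. Expanding the determinant yields x^7 - 12x^6 + 45x^5 - 80x^4 + 75x^3 - 36x^2 + 7x. The constant term is 0 because L is singular (the all-ones vector lies in its kernel). By the matrix-tree theorem the graph has (1/7) * product of the nonzero eigenvalues = 1 spanning tree. The eigenvalues sum to 12, which equals trace(L) = 2|E|.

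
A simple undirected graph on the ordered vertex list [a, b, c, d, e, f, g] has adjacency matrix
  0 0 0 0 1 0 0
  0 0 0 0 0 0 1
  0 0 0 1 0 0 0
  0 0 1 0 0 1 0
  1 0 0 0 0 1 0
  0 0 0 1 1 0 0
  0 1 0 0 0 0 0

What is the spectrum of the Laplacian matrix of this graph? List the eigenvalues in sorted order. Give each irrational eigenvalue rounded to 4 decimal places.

Reading degrees in the order [a, b, c, d, e, f, g] gives [1, 1, 1, 2, 2, 2, 1]; set D = diag(1, 1, 1, 2, 2, 2, 1) and form L = D - A. The multiplicity of 0 as a Laplacian eigenvalue equals the number of connected components. The 2 zero eigenvalues correspond to the 2 connected components.

[0, 0, 0.3820, 1.3820, 2, 2.6180, 3.6180]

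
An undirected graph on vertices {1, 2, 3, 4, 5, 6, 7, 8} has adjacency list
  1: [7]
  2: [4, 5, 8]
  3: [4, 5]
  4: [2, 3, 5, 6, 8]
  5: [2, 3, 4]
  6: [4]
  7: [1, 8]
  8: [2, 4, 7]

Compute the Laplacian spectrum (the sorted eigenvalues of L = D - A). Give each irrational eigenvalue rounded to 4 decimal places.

[0, 0.3603, 1.0280, 1.7424, 2.5617, 3.6369, 4.6084, 6.0622]

Each diagonal entry of L is the vertex degree and each off-diagonal entry is -1 where an edge is present, 0 otherwise; in the order [1, 2, 3, 4, 5, 6, 7, 8] the diagonal is [1, 3, 2, 5, 3, 1, 2, 3]. The multiplicity of 0 as a Laplacian eigenvalue equals the number of connected components. The single zero eigenvalue shows the graph is connected. There is one zero in the spectrum, matching the 1 component.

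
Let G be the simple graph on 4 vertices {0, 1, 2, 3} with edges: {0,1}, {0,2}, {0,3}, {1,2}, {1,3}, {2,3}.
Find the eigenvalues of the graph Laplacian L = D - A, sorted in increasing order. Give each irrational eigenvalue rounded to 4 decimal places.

Each diagonal entry of L is the vertex degree and each off-diagonal entry is -1 where an edge is present, 0 otherwise; in the order [0, 1, 2, 3] the diagonal is [3, 3, 3, 3]. Since every row of L sums to 0, the all-ones vector is in the kernel and 0 is an eigenvalue. The single zero eigenvalue shows the graph is connected.

[0, 4, 4, 4]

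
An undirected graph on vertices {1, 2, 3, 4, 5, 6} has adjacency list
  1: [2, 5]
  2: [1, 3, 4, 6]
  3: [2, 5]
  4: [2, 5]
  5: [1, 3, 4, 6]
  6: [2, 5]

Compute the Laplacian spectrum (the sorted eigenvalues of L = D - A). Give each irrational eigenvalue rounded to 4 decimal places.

Each diagonal entry of L is the vertex degree and each off-diagonal entry is -1 where an edge is present, 0 otherwise; in the order [1, 2, 3, 4, 5, 6] the diagonal is [2, 4, 2, 2, 4, 2]. L is symmetric positive semidefinite, so every eigenvalue is real and nonnegative. The single zero eigenvalue shows the graph is connected.

[0, 2, 2, 2, 4, 6]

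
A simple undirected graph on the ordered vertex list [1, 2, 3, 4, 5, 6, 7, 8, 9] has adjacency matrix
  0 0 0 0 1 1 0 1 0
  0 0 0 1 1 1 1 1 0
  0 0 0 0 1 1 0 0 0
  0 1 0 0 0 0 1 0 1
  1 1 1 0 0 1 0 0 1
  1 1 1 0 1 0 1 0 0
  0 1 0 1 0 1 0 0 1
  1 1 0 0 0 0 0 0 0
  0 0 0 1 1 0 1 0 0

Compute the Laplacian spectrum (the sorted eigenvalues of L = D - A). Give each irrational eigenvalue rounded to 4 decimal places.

With the vertex order [1, 2, 3, 4, 5, 6, 7, 8, 9], the degrees are [3, 5, 2, 3, 5, 5, 4, 2, 3], giving D = diag(3, 5, 2, 3, 5, 5, 4, 2, 3) and L = D - A. Since every row of L sums to 0, the all-ones vector is in the kernel and 0 is an eigenvalue. The single zero eigenvalue shows the graph is connected.

[0, 1.3170, 1.5326, 3.0703, 3.5576, 4.1580, 4.9646, 6.4567, 6.9432]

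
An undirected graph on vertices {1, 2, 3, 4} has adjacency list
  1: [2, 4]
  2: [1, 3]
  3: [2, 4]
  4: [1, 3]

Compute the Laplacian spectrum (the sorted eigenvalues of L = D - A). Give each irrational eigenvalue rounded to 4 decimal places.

Reading degrees in the order [1, 2, 3, 4] gives [2, 2, 2, 2]; set D = diag(2, 2, 2, 2) and form L = D - A. The multiplicity of 0 as a Laplacian eigenvalue equals the number of connected components. The single zero eigenvalue shows the graph is connected. The largest eigenvalue, 4, is at most the vertex count 4. The eigenvalues sum to 8, which equals trace(L) = 2|E|.

[0, 2, 2, 4]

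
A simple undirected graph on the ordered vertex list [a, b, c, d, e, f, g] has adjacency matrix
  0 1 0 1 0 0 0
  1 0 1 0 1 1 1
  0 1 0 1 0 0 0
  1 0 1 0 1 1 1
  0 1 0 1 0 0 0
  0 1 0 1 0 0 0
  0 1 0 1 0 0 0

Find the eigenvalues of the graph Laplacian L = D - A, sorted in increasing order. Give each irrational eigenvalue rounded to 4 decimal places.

Reading degrees in the order [a, b, c, d, e, f, g] gives [2, 5, 2, 5, 2, 2, 2]; set D = diag(2, 5, 2, 5, 2, 2, 2) and form L = D - A. Diagonalising L (or applying a numerical eigensolver to the 7x7 matrix) gives the spectrum above. By the matrix-tree theorem the graph has (1/7) * product of the nonzero eigenvalues = 80 spanning trees. The eigenvalues sum to 20, which equals trace(L) = 2|E|.

[0, 2, 2, 2, 2, 5, 7]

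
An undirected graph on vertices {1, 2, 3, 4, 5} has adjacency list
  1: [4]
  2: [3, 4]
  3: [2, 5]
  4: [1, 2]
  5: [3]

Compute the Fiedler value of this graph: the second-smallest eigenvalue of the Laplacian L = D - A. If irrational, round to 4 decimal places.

With the vertex order [1, 2, 3, 4, 5], the degrees are [1, 2, 2, 2, 1], giving D = diag(1, 2, 2, 2, 1) and L = D - A. Computing the eigenvalues of L and sorting gives [0, 0.3820, 1.3820, 2.6180, 3.6180]. The Fiedler value lambda_2 = 0.3820 is strictly positive, so the graph is connected. There is one zero in the spectrum, matching the 1 component. The largest eigenvalue, 3.6180, is at most the vertex count 5.

0.3820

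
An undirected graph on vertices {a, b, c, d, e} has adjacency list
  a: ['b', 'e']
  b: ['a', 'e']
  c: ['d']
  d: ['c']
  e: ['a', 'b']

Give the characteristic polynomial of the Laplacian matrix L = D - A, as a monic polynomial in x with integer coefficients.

x^5 - 8x^4 + 21x^3 - 18x^2

Each diagonal entry of L is the vertex degree and each off-diagonal entry is -1 where an edge is present, 0 otherwise; in the order [a, b, c, d, e] the diagonal is [2, 2, 1, 1, 2]. The eigenvalues of L are [0, 0, 2, 3, 3]; the characteristic polynomial is the product of (x - lambda_i), which multiplies out to x^5 - 8x^4 + 21x^3 - 18x^2. Since p(0) = det(-L) = 0, x divides p(x).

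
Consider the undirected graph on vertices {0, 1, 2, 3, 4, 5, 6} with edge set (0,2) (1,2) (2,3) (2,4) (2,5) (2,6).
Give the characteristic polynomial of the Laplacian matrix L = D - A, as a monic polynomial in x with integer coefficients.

Each diagonal entry of L is the vertex degree and each off-diagonal entry is -1 where an edge is present, 0 otherwise; in the order [0, 1, 2, 3, 4, 5, 6] the diagonal is [1, 1, 6, 1, 1, 1, 1]. Computing det(xI - L) by cofactor expansion (or equivalently via sum-over-permutations) gives x^7 - 12x^6 + 45x^5 - 80x^4 + 75x^3 - 36x^2 + 7x. Since p(0) = det(-L) = 0, x divides p(x). The largest eigenvalue, 7, is at most the vertex count 7. The eigenvalues sum to 12, which equals trace(L) = 2|E|.

x^7 - 12x^6 + 45x^5 - 80x^4 + 75x^3 - 36x^2 + 7x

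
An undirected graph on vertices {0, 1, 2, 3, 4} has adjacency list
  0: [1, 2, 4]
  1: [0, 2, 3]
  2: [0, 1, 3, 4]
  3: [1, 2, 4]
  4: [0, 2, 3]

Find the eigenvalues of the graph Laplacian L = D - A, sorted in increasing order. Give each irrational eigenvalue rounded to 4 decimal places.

Reading degrees in the order [0, 1, 2, 3, 4] gives [3, 3, 4, 3, 3]; set D = diag(3, 3, 4, 3, 3) and form L = D - A. Since every row of L sums to 0, the all-ones vector is in the kernel and 0 is an eigenvalue. By the matrix-tree theorem the graph has (1/5) * product of the nonzero eigenvalues = 45 spanning trees. There is one zero in the spectrum, matching the 1 component.

[0, 3, 3, 5, 5]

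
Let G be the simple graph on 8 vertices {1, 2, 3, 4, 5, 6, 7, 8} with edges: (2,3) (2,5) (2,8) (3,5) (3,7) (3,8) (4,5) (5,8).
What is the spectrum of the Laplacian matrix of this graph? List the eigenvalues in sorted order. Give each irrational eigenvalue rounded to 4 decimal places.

Each diagonal entry of L is the vertex degree and each off-diagonal entry is -1 where an edge is present, 0 otherwise; in the order [1, 2, 3, 4, 5, 6, 7, 8] the diagonal is [0, 3, 4, 1, 4, 0, 1, 3]. Diagonalising L (or applying a numerical eigensolver to the 8x8 matrix) gives the spectrum above. The 3 zero eigenvalues correspond to the 3 connected components. The eigenvalues sum to 16, which equals trace(L) = 2|E|. The largest eigenvalue, 5.2361, is at most the vertex count 8.

[0, 0, 0, 0.7639, 1.2679, 4, 4.7321, 5.2361]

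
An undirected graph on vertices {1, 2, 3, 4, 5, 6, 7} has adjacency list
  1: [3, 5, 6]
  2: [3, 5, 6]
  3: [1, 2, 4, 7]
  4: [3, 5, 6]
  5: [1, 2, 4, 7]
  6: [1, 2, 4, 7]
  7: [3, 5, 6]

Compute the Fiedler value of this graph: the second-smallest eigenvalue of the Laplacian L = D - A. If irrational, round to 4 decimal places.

3

With the vertex order [1, 2, 3, 4, 5, 6, 7], the degrees are [3, 3, 4, 3, 4, 4, 3], giving D = diag(3, 3, 4, 3, 4, 4, 3) and L = D - A. Computing the eigenvalues of L and sorting gives [0, 3, 3, 3, 4, 4, 7]. The Fiedler value lambda_2 = 3 is strictly positive, so the graph is connected. There is one zero in the spectrum, matching the 1 component.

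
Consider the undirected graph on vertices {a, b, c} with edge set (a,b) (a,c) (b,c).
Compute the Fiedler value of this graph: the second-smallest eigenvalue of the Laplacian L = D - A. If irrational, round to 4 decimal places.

With the vertex order [a, b, c], the degrees are [2, 2, 2], giving D = diag(2, 2, 2) and L = D - A. The smallest Laplacian eigenvalue is always 0. The next one, lambda_2 = 3, measures how hard the graph is to disconnect: larger values mean better connectivity. By the matrix-tree theorem the graph has (1/3) * product of the nonzero eigenvalues = 3 spanning trees.

3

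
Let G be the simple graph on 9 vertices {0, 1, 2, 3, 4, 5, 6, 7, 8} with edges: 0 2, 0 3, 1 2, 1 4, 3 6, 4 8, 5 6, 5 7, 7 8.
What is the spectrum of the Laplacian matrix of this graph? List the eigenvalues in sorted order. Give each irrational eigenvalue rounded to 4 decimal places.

Each diagonal entry of L is the vertex degree and each off-diagonal entry is -1 where an edge is present, 0 otherwise; in the order [0, 1, 2, 3, 4, 5, 6, 7, 8] the diagonal is [2, 2, 2, 2, 2, 2, 2, 2, 2]. Since every row of L sums to 0, the all-ones vector is in the kernel and 0 is an eigenvalue. The single zero eigenvalue shows the graph is connected. By the matrix-tree theorem the graph has (1/9) * product of the nonzero eigenvalues = 9 spanning trees.

[0, 0.4679, 0.4679, 1.6527, 1.6527, 3, 3, 3.8794, 3.8794]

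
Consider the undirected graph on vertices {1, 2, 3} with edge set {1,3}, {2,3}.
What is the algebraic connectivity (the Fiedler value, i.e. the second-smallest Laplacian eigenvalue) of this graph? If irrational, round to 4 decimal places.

Each diagonal entry of L is the vertex degree and each off-diagonal entry is -1 where an edge is present, 0 otherwise; in the order [1, 2, 3] the diagonal is [1, 1, 2]. The smallest Laplacian eigenvalue is always 0. The next one, lambda_2 = 1, measures how hard the graph is to disconnect: larger values mean better connectivity. The largest eigenvalue, 3, is at most the vertex count 3.

1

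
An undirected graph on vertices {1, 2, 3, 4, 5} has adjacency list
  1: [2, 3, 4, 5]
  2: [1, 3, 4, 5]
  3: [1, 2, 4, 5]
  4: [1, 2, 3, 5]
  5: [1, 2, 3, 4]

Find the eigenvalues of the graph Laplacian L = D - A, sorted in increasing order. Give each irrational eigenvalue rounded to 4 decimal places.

[0, 5, 5, 5, 5]

With the vertex order [1, 2, 3, 4, 5], the degrees are [4, 4, 4, 4, 4], giving D = diag(4, 4, 4, 4, 4) and L = D - A. The multiplicity of 0 as a Laplacian eigenvalue equals the number of connected components. The single zero eigenvalue shows the graph is connected. The eigenvalues sum to 20, which equals trace(L) = 2|E|.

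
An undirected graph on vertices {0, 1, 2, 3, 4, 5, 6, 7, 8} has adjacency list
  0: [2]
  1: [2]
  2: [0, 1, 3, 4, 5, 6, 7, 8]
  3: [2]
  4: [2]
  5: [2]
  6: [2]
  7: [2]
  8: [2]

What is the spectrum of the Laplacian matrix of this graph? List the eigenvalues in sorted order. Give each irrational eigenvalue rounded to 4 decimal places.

Reading degrees in the order [0, 1, 2, 3, 4, 5, 6, 7, 8] gives [1, 1, 8, 1, 1, 1, 1, 1, 1]; set D = diag(1, 1, 8, 1, 1, 1, 1, 1, 1) and form L = D - A. The multiplicity of 0 as a Laplacian eigenvalue equals the number of connected components. The eigenvalues sum to 16, which equals trace(L) = 2|E|. The largest eigenvalue, 9, is at most the vertex count 9.

[0, 1, 1, 1, 1, 1, 1, 1, 9]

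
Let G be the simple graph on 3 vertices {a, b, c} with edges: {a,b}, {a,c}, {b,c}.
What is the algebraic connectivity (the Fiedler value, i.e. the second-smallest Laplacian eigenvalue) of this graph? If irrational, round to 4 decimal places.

3

With the vertex order [a, b, c], the degrees are [2, 2, 2], giving D = diag(2, 2, 2) and L = D - A. The smallest Laplacian eigenvalue is always 0. The next one, lambda_2 = 3, measures how hard the graph is to disconnect: larger values mean better connectivity. By the matrix-tree theorem the graph has (1/3) * product of the nonzero eigenvalues = 3 spanning trees.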